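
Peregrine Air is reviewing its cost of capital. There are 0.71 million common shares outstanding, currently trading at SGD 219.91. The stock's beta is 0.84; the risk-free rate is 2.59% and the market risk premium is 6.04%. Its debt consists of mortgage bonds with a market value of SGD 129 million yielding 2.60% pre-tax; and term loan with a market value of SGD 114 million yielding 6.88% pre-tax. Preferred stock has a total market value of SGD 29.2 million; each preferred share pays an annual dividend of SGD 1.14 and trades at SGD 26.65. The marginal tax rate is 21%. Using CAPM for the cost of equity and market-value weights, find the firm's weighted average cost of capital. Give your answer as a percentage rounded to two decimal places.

Cost of equity via CAPM: Re = 2.59% + 0.84 × 6.04% = 7.6636%.
Cost of preferred: Rp = 1.14 / 26.65 = 4.2777%.
Market value of equity E = 219.91 × 0.71m = 156.1361m.
Total capital V = 156.1361 + 29.2 + 129 + 114 = 428.3361.
Equity: weight = 156.1361/428.3361 = 0.3645; cost = 7.6636%.
Preferred: weight = 29.2/428.3361 = 0.0682; cost = 4.2777%.
Mortgage bonds: weight = 129/428.3361 = 0.3012; after-tax cost = 2.6% × (1 − 21%) = 2.0540%.
Term loan: weight = 114/428.3361 = 0.2661; after-tax cost = 6.88% × (1 − 21%) = 5.4352%.
WACC = 0.3645 × 7.6636% + 0.0682 × 4.2777% + 0.3012 × 2.0540% + 0.2661 × 5.4352% = 5.1503%.

5.15%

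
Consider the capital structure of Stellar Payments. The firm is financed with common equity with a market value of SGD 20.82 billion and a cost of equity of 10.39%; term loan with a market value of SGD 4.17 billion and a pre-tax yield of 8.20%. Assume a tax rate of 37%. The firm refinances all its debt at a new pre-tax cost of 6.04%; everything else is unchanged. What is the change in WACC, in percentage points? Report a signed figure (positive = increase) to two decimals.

Current WACC:
Total capital V = 20.82 + 4.17 = 24.99.
Equity: weight = 20.82/24.99 = 0.8331; cost = 10.39%.
Term loan: weight = 4.17/24.99 = 0.1669; after-tax cost = 8.2% × (1 − 37%) = 5.1660%.
WACC = 0.8331 × 10.3900% + 0.1669 × 5.1660% = 9.5183%.
After the change:
Total capital V = 20.82 + 4.17 = 24.99.
Equity: weight = 20.82/24.99 = 0.8331; cost = 10.39%.
Term loan: weight = 4.17/24.99 = 0.1669; after-tax cost = 6.04% × (1 − 37%) = 3.8052%.
WACC = 0.8331 × 10.3900% + 0.1669 × 3.8052% = 9.2912%.
Change in WACC = 9.2912% − 9.5183% = -0.2271 pp.

-0.23 pp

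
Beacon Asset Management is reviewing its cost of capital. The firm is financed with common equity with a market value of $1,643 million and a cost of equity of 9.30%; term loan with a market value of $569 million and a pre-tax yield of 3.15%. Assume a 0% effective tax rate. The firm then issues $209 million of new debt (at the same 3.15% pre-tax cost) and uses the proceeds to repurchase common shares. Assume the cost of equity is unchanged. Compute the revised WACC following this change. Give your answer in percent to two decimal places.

After the change:
Total capital V = 1434 + 778 = 2212.
Equity: weight = 1434/2212 = 0.6483; cost = 9.3%.
Term loan: weight = 778/2212 = 0.3517; after-tax cost = 3.15% × (1 − 0%) = 3.1500%.
WACC = 0.6483 × 9.3000% + 0.3517 × 3.1500% = 7.1369%.

7.14%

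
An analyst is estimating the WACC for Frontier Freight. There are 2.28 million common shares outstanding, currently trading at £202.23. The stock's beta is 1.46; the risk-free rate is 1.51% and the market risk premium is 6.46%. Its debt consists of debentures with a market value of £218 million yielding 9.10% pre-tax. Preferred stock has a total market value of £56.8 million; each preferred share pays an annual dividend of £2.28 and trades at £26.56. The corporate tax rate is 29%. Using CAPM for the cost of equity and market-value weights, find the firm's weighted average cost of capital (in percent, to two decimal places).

Cost of equity via CAPM: Re = 1.51% + 1.46 × 6.46% = 10.9416%.
Cost of preferred: Rp = 2.28 / 26.56 = 8.5843%.
Market value of equity E = 202.23 × 2.28m = 461.0844m.
Total capital V = 461.0844 + 56.8 + 218 = 735.8844.
Equity: weight = 461.0844/735.8844 = 0.6266; cost = 10.9416%.
Preferred: weight = 56.8/735.8844 = 0.0772; cost = 8.5843%.
Debentures: weight = 218/735.8844 = 0.2962; after-tax cost = 9.1% × (1 − 29%) = 6.4610%.
WACC = 0.6266 × 10.9416% + 0.0772 × 8.5843% + 0.2962 × 6.4610% = 9.4323%.

9.43%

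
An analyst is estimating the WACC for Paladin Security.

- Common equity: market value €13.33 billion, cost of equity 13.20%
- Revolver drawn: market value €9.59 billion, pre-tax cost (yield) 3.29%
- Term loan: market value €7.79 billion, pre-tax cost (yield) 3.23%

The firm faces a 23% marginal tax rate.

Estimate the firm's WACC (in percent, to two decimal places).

Total capital V = 13.33 + 9.59 + 7.79 = 30.71.
Equity: weight = 13.33/30.71 = 0.4341; cost = 13.2%.
Revolver drawn: weight = 9.59/30.71 = 0.3123; after-tax cost = 3.29% × (1 − 23%) = 2.5333%.
Term loan: weight = 7.79/30.71 = 0.2537; after-tax cost = 3.23% × (1 − 23%) = 2.4871%.
WACC = 0.4341 × 13.2000% + 0.3123 × 2.5333% + 0.2537 × 2.4871% = 7.1516%.

7.15%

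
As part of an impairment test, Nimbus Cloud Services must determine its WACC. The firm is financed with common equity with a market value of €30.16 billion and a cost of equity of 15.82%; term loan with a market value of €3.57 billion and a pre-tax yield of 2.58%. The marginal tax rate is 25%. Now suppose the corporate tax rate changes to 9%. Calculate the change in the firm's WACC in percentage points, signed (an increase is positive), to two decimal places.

Current WACC:
Total capital V = 30.16 + 3.57 = 33.73.
Equity: weight = 30.16/33.73 = 0.8942; cost = 15.82%.
Term loan: weight = 3.57/33.73 = 0.1058; after-tax cost = 2.58% × (1 − 25%) = 1.9350%.
WACC = 0.8942 × 15.8200% + 0.1058 × 1.9350% = 14.3504%.
After the change:
Total capital V = 30.16 + 3.57 = 33.73.
Equity: weight = 30.16/33.73 = 0.8942; cost = 15.82%.
Term loan: weight = 3.57/33.73 = 0.1058; after-tax cost = 2.58% × (1 − 9%) = 2.3478%.
WACC = 0.8942 × 15.8200% + 0.1058 × 2.3478% = 14.3941%.
Change in WACC = 14.3941% − 14.3504% = 0.0437 pp.

+0.04 pp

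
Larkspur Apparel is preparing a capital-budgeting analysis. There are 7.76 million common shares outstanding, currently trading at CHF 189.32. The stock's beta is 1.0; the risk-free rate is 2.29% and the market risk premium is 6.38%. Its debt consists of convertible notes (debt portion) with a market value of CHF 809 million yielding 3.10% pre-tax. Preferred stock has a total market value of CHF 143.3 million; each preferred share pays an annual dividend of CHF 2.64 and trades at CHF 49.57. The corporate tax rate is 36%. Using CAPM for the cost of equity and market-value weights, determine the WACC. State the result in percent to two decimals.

6.24%

Cost of equity via CAPM: Re = 2.29% + 1.0 × 6.38% = 8.6700%.
Cost of preferred: Rp = 2.64 / 49.57 = 5.3258%.
Market value of equity E = 189.32 × 7.76m = 1469.1232m.
Total capital V = 1469.1232 + 143.3 + 809 = 2421.4232.
Equity: weight = 1469.1232/2421.4232 = 0.6067; cost = 8.67%.
Preferred: weight = 143.3/2421.4232 = 0.0592; cost = 5.3258%.
Convertible notes (debt portion): weight = 809/2421.4232 = 0.3341; after-tax cost = 3.1% × (1 − 36%) = 1.9840%.
WACC = 0.6067 × 8.6700% + 0.0592 × 5.3258% + 0.3341 × 1.9840% = 6.2383%.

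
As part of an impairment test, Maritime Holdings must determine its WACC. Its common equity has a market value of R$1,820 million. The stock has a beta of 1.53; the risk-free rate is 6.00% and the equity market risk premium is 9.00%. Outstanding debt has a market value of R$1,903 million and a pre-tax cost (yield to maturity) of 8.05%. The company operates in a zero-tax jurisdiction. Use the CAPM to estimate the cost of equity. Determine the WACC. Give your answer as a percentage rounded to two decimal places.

Cost of equity via CAPM: Re = 6.0% + 1.53 × 9.0% = 19.7700%.
Total capital V = 1820 + 1903 = 3723.
Equity: weight = 1820/3723 = 0.4889; cost = 19.77%.
Debt: weight = 1903/3723 = 0.5111; after-tax cost = 8.05% × (1 − 0%) = 8.0500%.
WACC = 0.4889 × 19.7700% + 0.5111 × 8.0500% = 13.7794%.

13.78%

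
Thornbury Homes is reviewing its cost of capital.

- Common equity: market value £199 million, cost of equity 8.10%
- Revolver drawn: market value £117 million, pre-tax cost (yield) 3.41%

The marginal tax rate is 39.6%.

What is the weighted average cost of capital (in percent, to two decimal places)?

5.86%

Total capital V = 199 + 117 = 316.
Equity: weight = 199/316 = 0.6297; cost = 8.1%.
Revolver drawn: weight = 117/316 = 0.3703; after-tax cost = 3.41% × (1 − 39.6%) = 2.0596%.
WACC = 0.6297 × 8.1000% + 0.3703 × 2.0596% = 5.8635%.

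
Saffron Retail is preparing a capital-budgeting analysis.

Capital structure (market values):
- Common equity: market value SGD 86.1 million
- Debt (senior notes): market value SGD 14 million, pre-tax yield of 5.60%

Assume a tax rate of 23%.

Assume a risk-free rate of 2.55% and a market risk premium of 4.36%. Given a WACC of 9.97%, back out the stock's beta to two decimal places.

1.91

Total capital V = 86.1 + 14 = 100.1.
Equity weight = 86.1/100.1 = 0.8601.
Senior notes weight = 14/100.1 = 0.1399.
Debt contribution = 0.1399 × 5.6% × (1 − 23%) = 0.6031%.
Required equity contribution = 9.97% − 0.6031% = 9.3669%  ⇒  Re = 10.8900%.
CAPM: 10.8900% = 2.55% + β × 4.36%  ⇒  β = 1.9128.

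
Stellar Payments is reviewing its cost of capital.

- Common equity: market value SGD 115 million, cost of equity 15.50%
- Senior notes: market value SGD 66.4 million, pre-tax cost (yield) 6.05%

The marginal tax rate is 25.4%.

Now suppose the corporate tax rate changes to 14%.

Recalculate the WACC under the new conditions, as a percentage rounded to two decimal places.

After the change:
Total capital V = 115 + 66.4 = 181.4.
Equity: weight = 115/181.4 = 0.6340; cost = 15.5%.
Senior notes: weight = 66.4/181.4 = 0.3660; after-tax cost = 6.05% × (1 − 14%) = 5.2030%.
WACC = 0.6340 × 15.5000% + 0.3660 × 5.2030% = 11.7309%.

11.73%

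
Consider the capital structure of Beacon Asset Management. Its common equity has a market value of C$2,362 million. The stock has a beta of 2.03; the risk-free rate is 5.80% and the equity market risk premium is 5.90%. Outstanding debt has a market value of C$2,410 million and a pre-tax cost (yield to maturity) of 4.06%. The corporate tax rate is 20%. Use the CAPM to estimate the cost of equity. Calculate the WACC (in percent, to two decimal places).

Cost of equity via CAPM: Re = 5.8% + 2.03 × 5.9% = 17.7770%.
Total capital V = 2362 + 2410 = 4772.
Equity: weight = 2362/4772 = 0.4950; cost = 17.777%.
Debt: weight = 2410/4772 = 0.5050; after-tax cost = 4.06% × (1 − 20%) = 3.2480%.
WACC = 0.4950 × 17.7770% + 0.5050 × 3.2480% = 10.4394%.

10.44%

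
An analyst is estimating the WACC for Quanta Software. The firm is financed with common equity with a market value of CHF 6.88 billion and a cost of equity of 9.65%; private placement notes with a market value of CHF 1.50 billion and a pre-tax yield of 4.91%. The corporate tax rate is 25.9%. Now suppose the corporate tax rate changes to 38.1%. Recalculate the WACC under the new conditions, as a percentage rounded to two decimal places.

8.47%

After the change:
Total capital V = 6.88 + 1.5 = 8.38.
Equity: weight = 6.88/8.38 = 0.8210; cost = 9.65%.
Private placement notes: weight = 1.5/8.38 = 0.1790; after-tax cost = 4.91% × (1 − 38.1%) = 3.0393%.
WACC = 0.8210 × 9.6500% + 0.1790 × 3.0393% = 8.4667%.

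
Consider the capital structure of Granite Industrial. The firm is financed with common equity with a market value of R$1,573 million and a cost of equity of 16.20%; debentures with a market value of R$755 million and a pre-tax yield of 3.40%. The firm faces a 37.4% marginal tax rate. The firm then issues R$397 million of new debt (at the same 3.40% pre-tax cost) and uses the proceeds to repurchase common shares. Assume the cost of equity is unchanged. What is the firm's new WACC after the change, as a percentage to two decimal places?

9.24%

After the change:
Total capital V = 1176 + 1152 = 2328.
Equity: weight = 1176/2328 = 0.5052; cost = 16.2%.
Debentures: weight = 1152/2328 = 0.4948; after-tax cost = 3.4% × (1 − 37.4%) = 2.1284%.
WACC = 0.5052 × 16.2000% + 0.4948 × 2.1284% = 9.2367%.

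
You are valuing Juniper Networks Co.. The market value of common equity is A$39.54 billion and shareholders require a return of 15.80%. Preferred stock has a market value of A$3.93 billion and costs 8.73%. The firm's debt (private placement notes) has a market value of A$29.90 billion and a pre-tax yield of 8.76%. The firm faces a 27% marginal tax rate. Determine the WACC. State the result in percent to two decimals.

Total capital V = 39.54 + 3.93 + 29.9 = 73.37.
Equity: weight = 39.54/73.37 = 0.5389; cost = 15.8%.
Preferred: weight = 3.93/73.37 = 0.0536; cost = 8.73%.
Private placement notes: weight = 29.9/73.37 = 0.4075; after-tax cost = 8.76% × (1 − 27%) = 6.3948%.
WACC = 0.5389 × 15.8000% + 0.0536 × 8.7300% + 0.4075 × 6.3948% = 11.5885%.

11.59%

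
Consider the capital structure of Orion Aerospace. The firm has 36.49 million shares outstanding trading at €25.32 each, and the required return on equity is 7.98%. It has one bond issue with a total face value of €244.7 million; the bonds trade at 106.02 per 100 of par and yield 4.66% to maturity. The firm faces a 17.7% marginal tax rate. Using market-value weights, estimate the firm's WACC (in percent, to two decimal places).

Market value of equity E = 25.32 × 36.49m = 923.9268m. Market value of debt D = 244.7m × 106.02/100 = 259.43094m.
Total capital V = 923.9268 + 259.43094 = 1183.35774.
Equity: weight = 923.9268/1183.35774 = 0.7808; cost = 7.98%.
Bonds outstanding: weight = 259.43094/1183.35774 = 0.2192; after-tax cost = 4.66% × (1 − 17.7%) = 3.8352%.
WACC = 0.7808 × 7.9800% + 0.2192 × 3.8352% = 7.0713%.

7.07%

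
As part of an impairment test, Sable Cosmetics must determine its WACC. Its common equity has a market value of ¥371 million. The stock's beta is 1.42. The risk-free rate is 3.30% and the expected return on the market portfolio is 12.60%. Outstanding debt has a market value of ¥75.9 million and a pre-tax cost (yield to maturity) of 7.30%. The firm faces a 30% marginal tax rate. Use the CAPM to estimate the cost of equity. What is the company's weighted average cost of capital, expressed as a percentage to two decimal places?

Market risk premium = 12.6% − 3.3% = 9.3%.
Cost of equity via CAPM: Re = 3.3% + 1.42 × 9.3% = 16.5060%.
Total capital V = 371 + 75.9 = 446.9.
Equity: weight = 371/446.9 = 0.8302; cost = 16.506%.
Debt: weight = 75.9/446.9 = 0.1698; after-tax cost = 7.3% × (1 − 30%) = 5.1100%.
WACC = 0.8302 × 16.5060% + 0.1698 × 5.1100% = 14.5705%.

14.57%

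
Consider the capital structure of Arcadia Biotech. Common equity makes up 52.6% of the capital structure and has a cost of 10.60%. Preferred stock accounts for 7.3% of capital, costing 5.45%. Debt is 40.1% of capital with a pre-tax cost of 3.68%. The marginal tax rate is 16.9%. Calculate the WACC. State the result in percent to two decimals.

After-tax cost of debt = 3.68% × (1 − 16.9%) = 3.0581%.
WACC = 0.526 × 10.6000% + 0.073 × 5.4500% + 0.401 × 3.0581% = 7.1997%.

7.20%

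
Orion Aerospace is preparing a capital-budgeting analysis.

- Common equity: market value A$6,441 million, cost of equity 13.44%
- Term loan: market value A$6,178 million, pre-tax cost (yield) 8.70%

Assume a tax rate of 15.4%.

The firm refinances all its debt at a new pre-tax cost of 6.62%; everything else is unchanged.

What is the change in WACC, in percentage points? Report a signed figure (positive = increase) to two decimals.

Current WACC:
Total capital V = 6441 + 6178 = 12619.
Equity: weight = 6441/12619 = 0.5104; cost = 13.44%.
Term loan: weight = 6178/12619 = 0.4896; after-tax cost = 8.7% × (1 − 15.4%) = 7.3602%.
WACC = 0.5104 × 13.4400% + 0.4896 × 7.3602% = 10.4635%.
After the change:
Total capital V = 6441 + 6178 = 12619.
Equity: weight = 6441/12619 = 0.5104; cost = 13.44%.
Term loan: weight = 6178/12619 = 0.4896; after-tax cost = 6.62% × (1 − 15.4%) = 5.6005%.
WACC = 0.5104 × 13.4400% + 0.4896 × 5.6005% = 9.6020%.
Change in WACC = 9.6020% − 10.4635% = -0.8615 pp.

-0.86 pp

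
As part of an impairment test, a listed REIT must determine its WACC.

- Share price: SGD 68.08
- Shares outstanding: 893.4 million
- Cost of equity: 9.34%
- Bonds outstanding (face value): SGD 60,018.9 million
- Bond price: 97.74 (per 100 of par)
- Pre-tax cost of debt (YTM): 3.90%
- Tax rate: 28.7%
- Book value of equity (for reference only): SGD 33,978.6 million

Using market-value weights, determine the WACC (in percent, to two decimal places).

6.12%

Market value of equity E = 68.08 × 893.4m = 60822.672m. Market value of debt D = 60018.9m × 97.74/100 = 58662.47286m.
Total capital V = 60822.672 + 58662.47286 = 119485.14486.
Equity: weight = 60822.672/119485.14486 = 0.5090; cost = 9.34%.
Bonds outstanding: weight = 58662.47286/119485.14486 = 0.4910; after-tax cost = 3.9% × (1 − 28.7%) = 2.7807%.
WACC = 0.5090 × 9.3400% + 0.4910 × 2.7807% = 6.1196%.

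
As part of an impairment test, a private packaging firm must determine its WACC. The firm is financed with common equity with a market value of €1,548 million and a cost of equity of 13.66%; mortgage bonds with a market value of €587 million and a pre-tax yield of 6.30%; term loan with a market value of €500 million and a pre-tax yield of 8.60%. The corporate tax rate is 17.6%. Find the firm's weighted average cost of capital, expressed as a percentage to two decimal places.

10.53%

Total capital V = 1548 + 587 + 500 = 2635.
Equity: weight = 1548/2635 = 0.5875; cost = 13.66%.
Mortgage bonds: weight = 587/2635 = 0.2228; after-tax cost = 6.3% × (1 − 17.6%) = 5.1912%.
Term loan: weight = 500/2635 = 0.1898; after-tax cost = 8.6% × (1 − 17.6%) = 7.0864%.
WACC = 0.5875 × 13.6600% + 0.2228 × 5.1912% + 0.1898 × 7.0864% = 10.5260%.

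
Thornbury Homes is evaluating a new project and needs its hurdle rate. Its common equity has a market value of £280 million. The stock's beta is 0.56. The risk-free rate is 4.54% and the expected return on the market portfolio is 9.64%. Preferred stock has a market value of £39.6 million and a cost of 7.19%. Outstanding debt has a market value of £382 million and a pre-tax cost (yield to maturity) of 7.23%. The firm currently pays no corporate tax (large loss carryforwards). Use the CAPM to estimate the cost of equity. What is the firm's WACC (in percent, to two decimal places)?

Market risk premium = 9.64% − 4.54% = 5.1%.
Cost of equity via CAPM: Re = 4.54% + 0.56 × 5.1% = 7.3960%.
Total capital V = 280 + 39.6 + 382 = 701.6.
Equity: weight = 280/701.6 = 0.3991; cost = 7.396%.
Preferred: weight = 39.6/701.6 = 0.0564; cost = 7.19%.
Debt: weight = 382/701.6 = 0.5445; after-tax cost = 7.23% × (1 − 0%) = 7.2300%.
WACC = 0.3991 × 7.3960% + 0.0564 × 7.1900% + 0.5445 × 7.2300% = 7.2940%.

7.29%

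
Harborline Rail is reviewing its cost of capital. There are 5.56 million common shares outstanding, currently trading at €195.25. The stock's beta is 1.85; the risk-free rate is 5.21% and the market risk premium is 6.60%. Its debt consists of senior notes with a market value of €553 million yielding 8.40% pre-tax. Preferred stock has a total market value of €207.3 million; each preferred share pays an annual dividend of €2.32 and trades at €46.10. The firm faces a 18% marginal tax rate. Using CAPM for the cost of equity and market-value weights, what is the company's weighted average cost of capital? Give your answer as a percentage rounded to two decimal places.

Cost of equity via CAPM: Re = 5.21% + 1.85 × 6.6% = 17.4200%.
Cost of preferred: Rp = 2.32 / 46.1 = 5.0325%.
Market value of equity E = 195.25 × 5.56m = 1085.59m.
Total capital V = 1085.59 + 207.3 + 553 = 1845.89.
Equity: weight = 1085.59/1845.89 = 0.5881; cost = 17.42%.
Preferred: weight = 207.3/1845.89 = 0.1123; cost = 5.0325%.
Senior notes: weight = 553/1845.89 = 0.2996; after-tax cost = 8.4% × (1 − 18%) = 6.8880%.
WACC = 0.5881 × 17.4200% + 0.1123 × 5.0325% + 0.2996 × 6.8880% = 12.8736%.

12.87%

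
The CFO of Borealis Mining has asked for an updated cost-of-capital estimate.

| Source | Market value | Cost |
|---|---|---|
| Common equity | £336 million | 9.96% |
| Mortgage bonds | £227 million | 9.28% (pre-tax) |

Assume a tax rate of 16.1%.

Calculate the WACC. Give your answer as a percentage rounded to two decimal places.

Total capital V = 336 + 227 = 563.
Equity: weight = 336/563 = 0.5968; cost = 9.96%.
Mortgage bonds: weight = 227/563 = 0.4032; after-tax cost = 9.28% × (1 − 16.1%) = 7.7859%.
WACC = 0.5968 × 9.9600% + 0.4032 × 7.7859% = 9.0834%.

9.08%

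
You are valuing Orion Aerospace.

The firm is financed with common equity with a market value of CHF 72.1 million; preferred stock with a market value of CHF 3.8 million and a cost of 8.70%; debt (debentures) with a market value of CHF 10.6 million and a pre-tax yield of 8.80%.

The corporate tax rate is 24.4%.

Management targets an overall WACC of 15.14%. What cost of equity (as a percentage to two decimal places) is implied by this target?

16.73%

Total capital V = 72.1 + 3.8 + 10.6 = 86.5.
Equity weight = 72.1/86.5 = 0.8335.
Preferred weight = 3.8/86.5 = 0.0439.
Debentures weight = 10.6/86.5 = 0.1225.
Debt contribution = 0.1225 × 8.8% × (1 − 24.4%) = 0.8153%.
Preferred contribution = 0.0439 × 8.7% = 0.3822%.
Required equity contribution = 15.14% − 1.1975% = 13.9425%.
Re = 13.9425% / 0.8335 = 16.7272%.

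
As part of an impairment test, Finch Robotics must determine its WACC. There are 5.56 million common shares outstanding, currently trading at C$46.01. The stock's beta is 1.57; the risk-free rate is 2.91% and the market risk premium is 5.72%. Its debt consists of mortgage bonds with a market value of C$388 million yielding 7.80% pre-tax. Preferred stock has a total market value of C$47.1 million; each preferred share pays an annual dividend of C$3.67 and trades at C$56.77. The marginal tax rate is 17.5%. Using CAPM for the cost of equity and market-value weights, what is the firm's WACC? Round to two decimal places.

8.46%

Cost of equity via CAPM: Re = 2.91% + 1.57 × 5.72% = 11.8904%.
Cost of preferred: Rp = 3.67 / 56.77 = 6.4647%.
Market value of equity E = 46.01 × 5.56m = 255.8156m.
Total capital V = 255.8156 + 47.1 + 388 = 690.9156.
Equity: weight = 255.8156/690.9156 = 0.3703; cost = 11.8904%.
Preferred: weight = 47.1/690.9156 = 0.0682; cost = 6.4647%.
Mortgage bonds: weight = 388/690.9156 = 0.5616; after-tax cost = 7.8% × (1 − 17.5%) = 6.4350%.
WACC = 0.3703 × 11.8904% + 0.0682 × 6.4647% + 0.5616 × 6.4350% = 8.4569%.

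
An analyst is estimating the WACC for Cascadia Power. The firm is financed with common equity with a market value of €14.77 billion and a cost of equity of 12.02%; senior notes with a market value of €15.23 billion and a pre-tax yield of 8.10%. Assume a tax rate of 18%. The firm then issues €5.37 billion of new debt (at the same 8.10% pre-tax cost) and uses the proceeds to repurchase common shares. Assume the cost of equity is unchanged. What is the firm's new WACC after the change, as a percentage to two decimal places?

After the change:
Total capital V = 9.4 + 20.6 = 30.
Equity: weight = 9.4/30 = 0.3133; cost = 12.02%.
Senior notes: weight = 20.6/30 = 0.6867; after-tax cost = 8.1% × (1 − 18%) = 6.6420%.
WACC = 0.3133 × 12.0200% + 0.6867 × 6.6420% = 8.3271%.

8.33%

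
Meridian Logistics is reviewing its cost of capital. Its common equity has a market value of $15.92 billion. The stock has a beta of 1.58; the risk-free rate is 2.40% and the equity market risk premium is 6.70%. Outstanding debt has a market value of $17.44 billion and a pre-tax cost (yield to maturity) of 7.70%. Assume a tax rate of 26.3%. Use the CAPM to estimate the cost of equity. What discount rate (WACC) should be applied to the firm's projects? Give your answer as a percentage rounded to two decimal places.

Cost of equity via CAPM: Re = 2.4% + 1.58 × 6.7% = 12.9860%.
Total capital V = 15.92 + 17.44 = 33.36.
Equity: weight = 15.92/33.36 = 0.4772; cost = 12.986%.
Debt: weight = 17.44/33.36 = 0.5228; after-tax cost = 7.7% × (1 − 26.3%) = 5.6749%.
WACC = 0.4772 × 12.9860% + 0.5228 × 5.6749% = 9.1639%.

9.16%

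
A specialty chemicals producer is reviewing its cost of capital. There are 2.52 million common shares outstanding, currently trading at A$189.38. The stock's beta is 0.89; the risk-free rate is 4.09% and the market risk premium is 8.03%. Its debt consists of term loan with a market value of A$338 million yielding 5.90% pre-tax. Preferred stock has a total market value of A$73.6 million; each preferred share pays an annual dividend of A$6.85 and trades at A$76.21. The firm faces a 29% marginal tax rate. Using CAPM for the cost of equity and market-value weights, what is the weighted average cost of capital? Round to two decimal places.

8.37%

Cost of equity via CAPM: Re = 4.09% + 0.89 × 8.03% = 11.2367%.
Cost of preferred: Rp = 6.85 / 76.21 = 8.9883%.
Market value of equity E = 189.38 × 2.52m = 477.2376m.
Total capital V = 477.2376 + 73.6 + 338 = 888.8376.
Equity: weight = 477.2376/888.8376 = 0.5369; cost = 11.2367%.
Preferred: weight = 73.6/888.8376 = 0.0828; cost = 8.9883%.
Term loan: weight = 338/888.8376 = 0.3803; after-tax cost = 5.9% × (1 − 29%) = 4.1890%.
WACC = 0.5369 × 11.2367% + 0.0828 × 8.9883% + 0.3803 × 4.1890% = 8.3705%.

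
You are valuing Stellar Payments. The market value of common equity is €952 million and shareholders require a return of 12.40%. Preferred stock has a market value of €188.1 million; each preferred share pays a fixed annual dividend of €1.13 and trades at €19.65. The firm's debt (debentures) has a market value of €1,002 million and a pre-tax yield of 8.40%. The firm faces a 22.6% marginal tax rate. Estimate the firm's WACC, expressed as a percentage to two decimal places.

Cost of preferred: Rp = 1.13 / 19.65 = 5.7506%.
Total capital V = 952 + 188.1 + 1002 = 2142.1.
Equity: weight = 952/2142.1 = 0.4444; cost = 12.4%.
Preferred: weight = 188.1/2142.1 = 0.0878; cost = 5.7506%.
Debentures: weight = 1002/2142.1 = 0.4678; after-tax cost = 8.4% × (1 − 22.6%) = 6.5016%.
WACC = 0.4444 × 12.4000% + 0.0878 × 5.7506% + 0.4678 × 6.5016% = 9.0570%.

9.06%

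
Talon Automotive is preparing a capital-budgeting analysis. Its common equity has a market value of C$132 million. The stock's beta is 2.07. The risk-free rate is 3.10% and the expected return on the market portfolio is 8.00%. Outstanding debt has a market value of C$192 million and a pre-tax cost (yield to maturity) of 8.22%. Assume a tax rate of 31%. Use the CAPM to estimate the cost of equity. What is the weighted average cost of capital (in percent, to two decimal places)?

8.76%

Market risk premium = 8.0% − 3.1% = 4.9%.
Cost of equity via CAPM: Re = 3.1% + 2.07 × 4.9% = 13.2430%.
Total capital V = 132 + 192 = 324.
Equity: weight = 132/324 = 0.4074; cost = 13.243%.
Debt: weight = 192/324 = 0.5926; after-tax cost = 8.22% × (1 − 31%) = 5.6718%.
WACC = 0.4074 × 13.2430% + 0.5926 × 5.6718% = 8.7564%.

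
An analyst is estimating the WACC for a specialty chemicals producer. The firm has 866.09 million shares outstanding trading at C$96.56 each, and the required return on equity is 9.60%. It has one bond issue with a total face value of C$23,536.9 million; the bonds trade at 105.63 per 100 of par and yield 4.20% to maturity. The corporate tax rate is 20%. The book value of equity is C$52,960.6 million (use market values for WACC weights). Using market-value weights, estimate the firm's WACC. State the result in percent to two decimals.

8.17%

Market value of equity E = 96.56 × 866.09m = 83629.6504m. Market value of debt D = 23536.9m × 105.63/100 = 24862.02747m.
Total capital V = 83629.6504 + 24862.02747 = 108491.67787.
Equity: weight = 83629.6504/108491.67787 = 0.7708; cost = 9.6%.
Bonds outstanding: weight = 24862.02747/108491.67787 = 0.2292; after-tax cost = 4.2% × (1 − 20%) = 3.3600%.
WACC = 0.7708 × 9.6000% + 0.2292 × 3.3600% = 8.1700%.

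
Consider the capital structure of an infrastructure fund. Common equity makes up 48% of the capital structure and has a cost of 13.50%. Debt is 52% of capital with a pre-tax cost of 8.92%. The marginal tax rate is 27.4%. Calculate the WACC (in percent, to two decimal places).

9.85%

After-tax cost of debt = 8.92% × (1 − 27.4%) = 6.4759%.
WACC = 0.480 × 13.5000% + 0.520 × 6.4759% = 9.8475%.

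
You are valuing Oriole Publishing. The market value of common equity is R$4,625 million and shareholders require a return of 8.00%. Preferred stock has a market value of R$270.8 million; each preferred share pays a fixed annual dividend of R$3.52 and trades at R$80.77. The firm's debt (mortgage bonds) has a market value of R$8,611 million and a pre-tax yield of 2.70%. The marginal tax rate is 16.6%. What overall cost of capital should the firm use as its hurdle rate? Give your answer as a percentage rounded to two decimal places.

Cost of preferred: Rp = 3.52 / 80.77 = 4.3581%.
Total capital V = 4625 + 270.8 + 8611 = 13506.8.
Equity: weight = 4625/13506.8 = 0.3424; cost = 8%.
Preferred: weight = 270.8/13506.8 = 0.0200; cost = 4.3581%.
Mortgage bonds: weight = 8611/13506.8 = 0.6375; after-tax cost = 2.7% × (1 − 16.6%) = 2.2518%.
WACC = 0.3424 × 8.0000% + 0.0200 × 4.3581% + 0.6375 × 2.2518% = 4.2623%.

4.26%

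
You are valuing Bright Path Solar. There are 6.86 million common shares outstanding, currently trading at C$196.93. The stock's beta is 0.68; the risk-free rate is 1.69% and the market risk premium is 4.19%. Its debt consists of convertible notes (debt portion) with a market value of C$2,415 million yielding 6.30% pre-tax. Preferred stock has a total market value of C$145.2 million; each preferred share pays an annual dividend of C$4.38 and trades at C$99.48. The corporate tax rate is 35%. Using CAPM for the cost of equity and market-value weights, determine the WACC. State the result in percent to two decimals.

4.26%

Cost of equity via CAPM: Re = 1.69% + 0.68 × 4.19% = 4.5392%.
Cost of preferred: Rp = 4.38 / 99.48 = 4.4029%.
Market value of equity E = 196.93 × 6.86m = 1350.9398m.
Total capital V = 1350.9398 + 145.2 + 2415 = 3911.1398.
Equity: weight = 1350.9398/3911.1398 = 0.3454; cost = 4.5392%.
Preferred: weight = 145.2/3911.1398 = 0.0371; cost = 4.4029%.
Convertible notes (debt portion): weight = 2415/3911.1398 = 0.6175; after-tax cost = 6.3% × (1 − 35%) = 4.0950%.
WACC = 0.3454 × 4.5392% + 0.0371 × 4.4029% + 0.6175 × 4.0950% = 4.2599%.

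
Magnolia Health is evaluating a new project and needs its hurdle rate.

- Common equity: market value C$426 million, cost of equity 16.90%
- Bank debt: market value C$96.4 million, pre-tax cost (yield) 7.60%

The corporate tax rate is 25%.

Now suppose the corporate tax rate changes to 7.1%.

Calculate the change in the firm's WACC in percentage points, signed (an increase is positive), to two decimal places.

+0.25 pp

Current WACC:
Total capital V = 426 + 96.4 = 522.4.
Equity: weight = 426/522.4 = 0.8155; cost = 16.9%.
Bank debt: weight = 96.4/522.4 = 0.1845; after-tax cost = 7.6% × (1 − 25%) = 5.7000%.
WACC = 0.8155 × 16.9000% + 0.1845 × 5.7000% = 14.8332%.
After the change:
Total capital V = 426 + 96.4 = 522.4.
Equity: weight = 426/522.4 = 0.8155; cost = 16.9%.
Bank debt: weight = 96.4/522.4 = 0.1845; after-tax cost = 7.6% × (1 − 7.1%) = 7.0604%.
WACC = 0.8155 × 16.9000% + 0.1845 × 7.0604% = 15.0843%.
Change in WACC = 15.0843% − 14.8332% = 0.2510 pp.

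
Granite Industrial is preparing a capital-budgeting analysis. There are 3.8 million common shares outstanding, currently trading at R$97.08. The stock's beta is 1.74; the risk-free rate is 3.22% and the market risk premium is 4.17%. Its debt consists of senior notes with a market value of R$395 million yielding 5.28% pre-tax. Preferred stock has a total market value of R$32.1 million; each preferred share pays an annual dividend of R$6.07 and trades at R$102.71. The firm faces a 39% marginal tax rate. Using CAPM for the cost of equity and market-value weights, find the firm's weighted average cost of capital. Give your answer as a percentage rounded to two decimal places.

Cost of equity via CAPM: Re = 3.22% + 1.74 × 4.17% = 10.4758%.
Cost of preferred: Rp = 6.07 / 102.71 = 5.9098%.
Market value of equity E = 97.08 × 3.8m = 368.904m.
Total capital V = 368.904 + 32.1 + 395 = 796.004.
Equity: weight = 368.904/796.004 = 0.4634; cost = 10.4758%.
Preferred: weight = 32.1/796.004 = 0.0403; cost = 5.9098%.
Senior notes: weight = 395/796.004 = 0.4962; after-tax cost = 5.28% × (1 − 39%) = 3.2208%.
WACC = 0.4634 × 10.4758% + 0.0403 × 5.9098% + 0.4962 × 3.2208% = 6.6915%.

6.69%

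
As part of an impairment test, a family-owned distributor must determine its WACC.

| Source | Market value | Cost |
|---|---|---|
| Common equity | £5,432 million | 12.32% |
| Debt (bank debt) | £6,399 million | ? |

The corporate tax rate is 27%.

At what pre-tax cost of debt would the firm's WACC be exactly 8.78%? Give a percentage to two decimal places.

Total capital V = 5432 + 6399 = 11831.
Equity weight = 5432/11831 = 0.4591.
Bank debt weight = 6399/11831 = 0.5409.
Equity contribution = 0.4591 × 12.32% = 5.6565%.
Remaining for debt = 8.78% − 5.6565% = 3.1235%.
Rd × (1 − 27%) × 0.5409 = 3.1235%  ⇒  Rd = 7.9109%.

7.91%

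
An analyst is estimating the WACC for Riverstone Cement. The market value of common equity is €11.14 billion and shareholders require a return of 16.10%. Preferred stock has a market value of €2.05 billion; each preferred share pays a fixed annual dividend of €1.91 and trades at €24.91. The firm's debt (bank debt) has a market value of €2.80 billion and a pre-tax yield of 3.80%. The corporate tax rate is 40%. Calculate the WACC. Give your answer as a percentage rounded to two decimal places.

12.60%

Cost of preferred: Rp = 1.91 / 24.91 = 7.6676%.
Total capital V = 11.14 + 2.05 + 2.8 = 15.99.
Equity: weight = 11.14/15.99 = 0.6967; cost = 16.1%.
Preferred: weight = 2.05/15.99 = 0.1282; cost = 7.6676%.
Bank debt: weight = 2.8/15.99 = 0.1751; after-tax cost = 3.8% × (1 − 40%) = 2.2800%.
WACC = 0.6967 × 16.1000% + 0.1282 × 7.6676% + 0.1751 × 2.2800% = 12.5989%.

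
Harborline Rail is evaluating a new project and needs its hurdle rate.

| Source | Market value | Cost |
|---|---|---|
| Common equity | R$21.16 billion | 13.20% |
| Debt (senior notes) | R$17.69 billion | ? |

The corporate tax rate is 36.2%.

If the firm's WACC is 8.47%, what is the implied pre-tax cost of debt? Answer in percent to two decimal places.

4.41%

Total capital V = 21.16 + 17.69 = 38.85.
Equity weight = 21.16/38.85 = 0.5447.
Senior notes weight = 17.69/38.85 = 0.4553.
Equity contribution = 0.5447 × 13.2% = 7.1895%.
Remaining for debt = 8.47% − 7.1895% = 1.2805%.
Rd × (1 − 36.2%) × 0.4553 = 1.2805%  ⇒  Rd = 4.4078%.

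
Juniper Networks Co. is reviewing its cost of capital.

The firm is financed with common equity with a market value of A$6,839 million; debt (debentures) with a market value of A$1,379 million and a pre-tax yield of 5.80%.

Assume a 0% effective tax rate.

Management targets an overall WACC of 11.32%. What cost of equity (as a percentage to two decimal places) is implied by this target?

Total capital V = 6839 + 1379 = 8218.
Equity weight = 6839/8218 = 0.8322.
Debentures weight = 1379/8218 = 0.1678.
Debt contribution = 0.1678 × 5.8% × (1 − 0%) = 0.9733%.
Required equity contribution = 11.32% − 0.9733% = 10.3467%.
Re = 10.3467% / 0.8322 = 12.4330%.

12.43%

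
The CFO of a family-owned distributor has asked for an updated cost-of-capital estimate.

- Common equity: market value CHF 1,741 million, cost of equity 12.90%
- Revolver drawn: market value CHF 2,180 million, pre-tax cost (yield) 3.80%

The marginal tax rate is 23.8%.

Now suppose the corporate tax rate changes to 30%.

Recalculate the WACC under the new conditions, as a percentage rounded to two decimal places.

After the change:
Total capital V = 1741 + 2180 = 3921.
Equity: weight = 1741/3921 = 0.4440; cost = 12.9%.
Revolver drawn: weight = 2180/3921 = 0.5560; after-tax cost = 3.8% × (1 − 30%) = 2.6600%.
WACC = 0.4440 × 12.9000% + 0.5560 × 2.6600% = 7.2068%.

7.21%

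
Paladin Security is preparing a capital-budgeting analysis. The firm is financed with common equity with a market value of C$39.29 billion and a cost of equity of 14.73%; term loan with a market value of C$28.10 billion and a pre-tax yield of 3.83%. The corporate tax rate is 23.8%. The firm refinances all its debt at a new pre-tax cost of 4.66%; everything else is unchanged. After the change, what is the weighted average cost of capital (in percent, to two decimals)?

10.07%

After the change:
Total capital V = 39.29 + 28.1 = 67.39.
Equity: weight = 39.29/67.39 = 0.5830; cost = 14.73%.
Term loan: weight = 28.1/67.39 = 0.4170; after-tax cost = 4.66% × (1 − 23.8%) = 3.5509%.
WACC = 0.5830 × 14.7300% + 0.4170 × 3.5509% = 10.0686%.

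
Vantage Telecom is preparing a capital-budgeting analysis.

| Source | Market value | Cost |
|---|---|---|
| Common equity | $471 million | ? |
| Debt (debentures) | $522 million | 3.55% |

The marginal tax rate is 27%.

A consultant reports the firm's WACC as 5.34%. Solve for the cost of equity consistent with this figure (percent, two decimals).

Total capital V = 471 + 522 = 993.
Equity weight = 471/993 = 0.4743.
Debentures weight = 522/993 = 0.5257.
Debt contribution = 0.5257 × 3.55% × (1 − 27%) = 1.3623%.
Required equity contribution = 5.34% − 1.3623% = 3.9777%.
Re = 3.9777% / 0.4743 = 8.3861%.

8.39%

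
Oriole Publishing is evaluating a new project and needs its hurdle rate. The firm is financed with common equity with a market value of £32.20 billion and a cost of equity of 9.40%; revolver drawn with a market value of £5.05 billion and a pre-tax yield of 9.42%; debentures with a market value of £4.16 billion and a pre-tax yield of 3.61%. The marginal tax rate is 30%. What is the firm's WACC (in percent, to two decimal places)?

Total capital V = 32.2 + 5.05 + 4.16 = 41.41.
Equity: weight = 32.2/41.41 = 0.7776; cost = 9.4%.
Revolver drawn: weight = 5.05/41.41 = 0.1220; after-tax cost = 9.42% × (1 − 30%) = 6.5940%.
Debentures: weight = 4.16/41.41 = 0.1005; after-tax cost = 3.61% × (1 − 30%) = 2.5270%.
WACC = 0.7776 × 9.4000% + 0.1220 × 6.5940% + 0.1005 × 2.5270% = 8.3674%.

8.37%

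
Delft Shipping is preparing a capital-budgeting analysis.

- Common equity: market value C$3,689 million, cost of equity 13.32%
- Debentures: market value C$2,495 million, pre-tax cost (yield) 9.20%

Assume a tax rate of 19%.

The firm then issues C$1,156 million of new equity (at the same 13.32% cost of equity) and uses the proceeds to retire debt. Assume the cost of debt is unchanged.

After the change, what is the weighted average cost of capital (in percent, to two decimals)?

After the change:
Total capital V = 4845 + 1339 = 6184.
Equity: weight = 4845/6184 = 0.7835; cost = 13.32%.
Debentures: weight = 1339/6184 = 0.2165; after-tax cost = 9.2% × (1 − 19%) = 7.4520%.
WACC = 0.7835 × 13.3200% + 0.2165 × 7.4520% = 12.0494%.

12.05%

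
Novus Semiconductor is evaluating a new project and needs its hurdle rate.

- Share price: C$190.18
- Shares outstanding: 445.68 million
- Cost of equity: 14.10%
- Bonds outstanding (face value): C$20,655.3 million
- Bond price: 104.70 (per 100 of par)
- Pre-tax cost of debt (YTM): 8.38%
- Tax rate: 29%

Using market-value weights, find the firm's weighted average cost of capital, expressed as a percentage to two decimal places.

12.44%

Market value of equity E = 190.18 × 445.68m = 84759.4224m. Market value of debt D = 20655.3m × 104.7/100 = 21626.0991m.
Total capital V = 84759.4224 + 21626.0991 = 106385.5215.
Equity: weight = 84759.4224/106385.5215 = 0.7967; cost = 14.1%.
Bonds outstanding: weight = 21626.0991/106385.5215 = 0.2033; after-tax cost = 8.38% × (1 − 29%) = 5.9498%.
WACC = 0.7967 × 14.1000% + 0.2033 × 5.9498% = 12.4432%.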